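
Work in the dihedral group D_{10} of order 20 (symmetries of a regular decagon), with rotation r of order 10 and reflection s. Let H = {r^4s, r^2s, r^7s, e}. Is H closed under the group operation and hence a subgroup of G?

Closure fails: r^4s · r^2s = r^2 ∉ H. So H is not a subgroup.

No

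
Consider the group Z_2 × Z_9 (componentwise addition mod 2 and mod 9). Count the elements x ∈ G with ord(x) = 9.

An element (a,b) has order lcm(ord(a), ord(b)); count pairs with lcm equal to 9.
Enumerating gives 6 such elements.

6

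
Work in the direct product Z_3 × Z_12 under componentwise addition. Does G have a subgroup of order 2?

Yes

2 | 36. A subgroup of order 2 is {(0,0), (0,6)}.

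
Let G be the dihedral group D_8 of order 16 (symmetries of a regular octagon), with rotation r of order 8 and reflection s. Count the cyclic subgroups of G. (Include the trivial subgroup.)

Group the elements of G by the cyclic subgroup they generate; each cyclic subgroup of order d accounts for φ(d) elements.
Cyclic subgroups by order — order 1: 1; order 2: 9; order 4: 1; order 8: 1.
Total: 12.

12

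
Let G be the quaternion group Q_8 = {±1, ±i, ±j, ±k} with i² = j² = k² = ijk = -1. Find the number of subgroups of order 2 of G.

|G| = 8 and 2 | 8, so subgroups of order 2 are possible by Lagrange.
The subgroups of order 2 are: {1, -1}.
So G has 1 subgroup of order 2.

1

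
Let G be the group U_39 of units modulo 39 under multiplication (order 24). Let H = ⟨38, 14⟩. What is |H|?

4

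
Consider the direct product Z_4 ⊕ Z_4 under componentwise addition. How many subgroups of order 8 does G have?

|G| = 16 and 8 | 16, so subgroups of order 8 are possible by Lagrange.
The subgroups of order 8 are: {(0,0), (0,1), (0,2), (0,3), (2,0), (2,1), (2,2), (2,3)}; {(0,0), (0,2), (1,0), (1,2), (2,0), (2,2), (3,0), (3,2)}; {(0,0), (0,2), (1,1), (1,3), (2,0), (2,2), (3,1), (3,3)}.
So G has 3 subgroups of order 8.

3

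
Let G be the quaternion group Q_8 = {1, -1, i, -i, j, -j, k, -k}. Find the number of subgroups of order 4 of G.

|G| = 8 and 4 | 8, so subgroups of order 4 are possible by Lagrange.
The subgroups of order 4 are: {1, -1, i, -i}; {1, -1, j, -j}; {1, -1, k, -k}.
So G has 3 subgroups of order 4.

3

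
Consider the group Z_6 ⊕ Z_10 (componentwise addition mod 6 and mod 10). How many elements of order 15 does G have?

8

An element (a,b) has order lcm(ord(a), ord(b)); count pairs with lcm equal to 15.
Enumerating gives 8 such elements.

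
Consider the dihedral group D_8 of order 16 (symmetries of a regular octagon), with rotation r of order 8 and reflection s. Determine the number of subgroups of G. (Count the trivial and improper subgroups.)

19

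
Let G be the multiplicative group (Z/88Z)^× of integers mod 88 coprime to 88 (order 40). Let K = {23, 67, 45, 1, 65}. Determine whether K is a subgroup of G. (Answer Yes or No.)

No

Closure fails: 65 · 67 = 43 ∉ K. So K is not a subgroup.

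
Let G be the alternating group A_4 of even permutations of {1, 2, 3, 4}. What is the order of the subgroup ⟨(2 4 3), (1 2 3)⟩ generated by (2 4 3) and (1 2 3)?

12

|⟨(2 4 3)⟩| = 3 and |⟨(1 2 3)⟩| = 3, so |H| is a multiple of lcm(3, 3) = 3 and divides |G| = 12.
Closing {(2 4 3), (1 2 3)} under the group operation gives all of G, so |H| = 12.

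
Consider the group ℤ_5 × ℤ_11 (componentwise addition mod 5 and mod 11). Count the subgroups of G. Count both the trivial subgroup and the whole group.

|G| = 55, so by Lagrange every subgroup order divides 55. Divisors: 1, 5, 11, 55.
Subgroups by order — order 1: 1; order 5: 1; order 11: 1; order 55: 1.
Total: 1 + 1 + 1 + 1 = 4.

4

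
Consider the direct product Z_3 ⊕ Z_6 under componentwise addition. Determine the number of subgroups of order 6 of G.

4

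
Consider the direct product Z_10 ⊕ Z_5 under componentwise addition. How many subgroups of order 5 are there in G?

|G| = 50 and 5 | 50, so subgroups of order 5 are possible by Lagrange.
The subgroups of order 5 are: {(0,0), (0,1), (0,2), (0,3), (0,4)}; {(0,0), (2,0), (4,0), (6,0), (8,0)}; {(0,0), (2,1), (4,2), (6,3), (8,4)}; {(0,0), (2,2), (4,4), (6,1), (8,3)}; … (6 in all).
So G has 6 subgroups of order 5.

6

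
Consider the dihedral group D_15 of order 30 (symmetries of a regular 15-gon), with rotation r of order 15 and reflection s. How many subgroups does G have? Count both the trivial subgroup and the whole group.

28

|G| = 30, so by Lagrange every subgroup order divides 30. Divisors: 1, 2, 3, 5, 6, 10, 15, 30.
Subgroups by order — order 1: 1; order 2: 15; order 3: 1; order 5: 1; order 6: 5; order 10: 3; order 15: 1; order 30: 1.
Total: 1 + 15 + 1 + 1 + 5 + 3 + 1 + 1 = 28.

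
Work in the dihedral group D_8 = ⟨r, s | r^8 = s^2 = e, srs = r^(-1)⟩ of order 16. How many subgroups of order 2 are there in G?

|G| = 16 and 2 | 16, so subgroups of order 2 are possible by Lagrange.
The subgroups of order 2 are: {e, r^2s}; {e, r^3s}; {e, r^4}; {e, r^4s}; … (9 in all).
So G has 9 subgroups of order 2.

9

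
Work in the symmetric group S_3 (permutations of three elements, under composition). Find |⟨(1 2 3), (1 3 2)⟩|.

3

|⟨(1 2 3)⟩| = 3 and |⟨(1 3 2)⟩| = 3, so |H| is a multiple of lcm(3, 3) = 3 and divides |G| = 6.
Closing under the operation: H = {e, (1 2 3), (1 3 2)}, so |H| = 3.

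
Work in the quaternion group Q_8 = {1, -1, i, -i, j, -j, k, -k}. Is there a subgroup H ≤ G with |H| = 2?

Yes

2 | 8. A subgroup of order 2 is {1, -1}.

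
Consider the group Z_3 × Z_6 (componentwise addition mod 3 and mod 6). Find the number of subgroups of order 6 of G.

4

|G| = 18 and 6 | 18, so subgroups of order 6 are possible by Lagrange.
The subgroups of order 6 are: {(0,0), (0,1), (0,2), (0,3), (0,4), (0,5)}; {(0,0), (0,3), (1,0), (1,3), (2,0), (2,3)}; {(0,0), (0,3), (1,1), (1,4), (2,2), (2,5)}; {(0,0), (0,3), (1,2), (1,5), (2,1), (2,4)}.
So G has 4 subgroups of order 6.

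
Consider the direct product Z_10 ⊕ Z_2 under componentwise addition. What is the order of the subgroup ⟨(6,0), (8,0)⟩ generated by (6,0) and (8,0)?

5

|⟨(6,0)⟩| = 5 and |⟨(8,0)⟩| = 5, so |H| is a multiple of lcm(5, 5) = 5 and divides |G| = 20.
Closing under the operation: H = {(0,0), (2,0), (4,0), (6,0), (8,0)}, so |H| = 5.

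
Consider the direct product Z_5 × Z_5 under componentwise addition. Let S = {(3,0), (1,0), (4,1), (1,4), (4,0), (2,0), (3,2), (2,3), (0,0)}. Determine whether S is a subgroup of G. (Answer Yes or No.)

No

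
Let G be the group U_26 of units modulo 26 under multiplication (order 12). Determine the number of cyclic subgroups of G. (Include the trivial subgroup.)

6

A cyclic subgroup of order d is generated by each of its φ(d) elements of order d, so the cyclic subgroups of order d number (#elements of order d)/φ(d).
Cyclic subgroups by order — order 1: 1; order 2: 1; order 3: 1; order 4: 1; order 6: 1; order 12: 1.
Total: 6.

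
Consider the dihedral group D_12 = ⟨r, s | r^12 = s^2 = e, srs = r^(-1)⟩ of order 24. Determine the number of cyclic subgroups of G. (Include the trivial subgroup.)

18

Each element a generates a cyclic subgroup ⟨a⟩; distinct elements may generate the same one (a cyclic group of order d has φ(d) generators).
Cyclic subgroups by order — order 1: 1; order 2: 13; order 3: 1; order 4: 1; order 6: 1; order 12: 1.
Total: 18.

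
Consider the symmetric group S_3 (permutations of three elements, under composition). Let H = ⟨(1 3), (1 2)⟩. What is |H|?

6

|⟨(1 3)⟩| = 2 and |⟨(1 2)⟩| = 2, so |H| is a multiple of lcm(2, 2) = 2 and divides |G| = 6.
Closing {(1 3), (1 2)} under the group operation gives all of G, so |H| = 6.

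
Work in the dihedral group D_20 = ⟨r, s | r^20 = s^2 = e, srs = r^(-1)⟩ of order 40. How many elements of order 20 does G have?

8

The elements of order 20 are: r, r^3, r^7, r^9, r^11, r^13, r^17, r^19.
That's 8.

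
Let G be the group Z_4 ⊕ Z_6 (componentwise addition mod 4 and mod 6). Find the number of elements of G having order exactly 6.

An element (a,b) has order lcm(ord(a), ord(b)); count pairs with lcm equal to 6.
Enumerating gives 6 such elements.

6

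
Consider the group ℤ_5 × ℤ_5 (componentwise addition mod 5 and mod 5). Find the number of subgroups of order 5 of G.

6

|G| = 25 and 5 | 25, so subgroups of order 5 are possible by Lagrange.
The subgroups of order 5 are: {(0,0), (0,1), (0,2), (0,3), (0,4)}; {(0,0), (1,0), (2,0), (3,0), (4,0)}; {(0,0), (1,1), (2,2), (3,3), (4,4)}; {(0,0), (1,2), (2,4), (3,1), (4,3)}; … (6 in all).
So G has 6 subgroups of order 5.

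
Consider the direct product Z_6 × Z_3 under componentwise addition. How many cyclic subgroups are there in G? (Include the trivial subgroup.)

Group the elements of G by the cyclic subgroup they generate; each cyclic subgroup of order d accounts for φ(d) elements.
Cyclic subgroups by order — order 1: 1; order 2: 1; order 3: 4; order 6: 4.
Total: 10.

10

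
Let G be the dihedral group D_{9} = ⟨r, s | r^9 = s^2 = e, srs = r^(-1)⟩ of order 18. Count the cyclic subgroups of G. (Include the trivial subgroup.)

12

A cyclic subgroup of order d is generated by each of its φ(d) elements of order d, so the cyclic subgroups of order d number (#elements of order d)/φ(d).
Cyclic subgroups by order — order 1: 1; order 2: 9; order 3: 1; order 9: 1.
Total: 12.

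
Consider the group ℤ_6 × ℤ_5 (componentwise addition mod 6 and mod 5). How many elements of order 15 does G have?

8

An element (a,b) has order lcm(ord(a), ord(b)); count pairs with lcm equal to 15.
Enumerating gives 8 such elements.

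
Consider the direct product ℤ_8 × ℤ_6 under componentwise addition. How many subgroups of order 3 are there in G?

|G| = 48 and 3 | 48, so subgroups of order 3 are possible by Lagrange.
The subgroups of order 3 are: {(0,0), (0,2), (0,4)}.
So G has 1 subgroup of order 3.

1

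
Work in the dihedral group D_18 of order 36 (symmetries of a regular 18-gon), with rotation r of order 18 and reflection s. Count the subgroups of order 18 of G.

|G| = 36 and 18 | 36, so subgroups of order 18 are possible by Lagrange.
The subgroups of order 18 are: {e, r, r^2, r^3, r^4, r^5, r^6, r^7, r^8, r^9, r^10, r^11, r^12, r^13, r^14, r^15, r^16, r^17}; {e, r^2, r^4, r^6, r^8, r^10, r^12, r^14, r^16, s, r^2s, r^4s, r^6s, r^8s, r^10s, r^12s, r^14s, r^16s}; {e, r^2, r^4, r^6, r^8, r^10, r^12, r^14, r^16, rs, r^3s, r^5s, r^7s, r^9s, r^11s, r^13s, r^15s, r^17s}.
So G has 3 subgroups of order 18.

3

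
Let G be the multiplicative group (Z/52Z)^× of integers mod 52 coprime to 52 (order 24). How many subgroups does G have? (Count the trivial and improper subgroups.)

16

|G| = 24, so by Lagrange every subgroup order divides 24. Divisors: 1, 2, 3, 4, 6, 8, 12, 24.
Subgroups by order — order 1: 1; order 2: 3; order 3: 1; order 4: 3; order 6: 3; order 8: 1; order 12: 3; order 24: 1.
Total: 1 + 3 + 1 + 3 + 3 + 1 + 3 + 1 = 16.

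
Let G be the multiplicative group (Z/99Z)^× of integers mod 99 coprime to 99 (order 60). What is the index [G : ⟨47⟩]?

|⟨47⟩| = 30 and |G| = 60.
By Lagrange, [G : H] = |G|/|H| = 60/30 = 2.

2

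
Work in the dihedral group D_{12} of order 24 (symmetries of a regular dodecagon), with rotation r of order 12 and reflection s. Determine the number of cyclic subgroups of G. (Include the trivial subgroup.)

18

A cyclic subgroup of order d is generated by each of its φ(d) elements of order d, so the cyclic subgroups of order d number (#elements of order d)/φ(d).
Cyclic subgroups by order — order 1: 1; order 2: 13; order 3: 1; order 4: 1; order 6: 1; order 12: 1.
Total: 18.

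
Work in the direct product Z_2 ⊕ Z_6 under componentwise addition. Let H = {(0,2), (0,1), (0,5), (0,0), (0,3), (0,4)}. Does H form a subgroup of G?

Yes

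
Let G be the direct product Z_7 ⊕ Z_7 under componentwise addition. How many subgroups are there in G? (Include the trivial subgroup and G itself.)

10

|G| = 49, so by Lagrange every subgroup order divides 49. Divisors: 1, 7, 49.
Subgroups by order — order 1: 1; order 7: 8; order 49: 1.
Total: 1 + 8 + 1 = 10.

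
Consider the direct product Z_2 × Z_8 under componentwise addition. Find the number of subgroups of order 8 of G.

|G| = 16 and 8 | 16, so subgroups of order 8 are possible by Lagrange.
The subgroups of order 8 are: {(0,0), (0,1), (0,2), (0,3), (0,4), (0,5), (0,6), (0,7)}; {(0,0), (0,2), (0,4), (0,6), (1,0), (1,2), (1,4), (1,6)}; {(0,0), (0,2), (0,4), (0,6), (1,1), (1,3), (1,5), (1,7)}.
So G has 3 subgroups of order 8.

3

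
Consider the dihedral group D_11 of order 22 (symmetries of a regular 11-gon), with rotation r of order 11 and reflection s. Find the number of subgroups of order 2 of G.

11

|G| = 22 and 2 | 22, so subgroups of order 2 are possible by Lagrange.
The subgroups of order 2 are: {e, r^10s}; {e, r^2s}; {e, r^3s}; {e, r^4s}; … (11 in all).
So G has 11 subgroups of order 2.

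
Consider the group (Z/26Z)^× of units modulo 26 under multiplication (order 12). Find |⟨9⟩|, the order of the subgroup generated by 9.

Compute successive powers of 9 mod 26: 9, 3, 1; 9^3 ≡ 1 (mod 26).
So |⟨9⟩| = 3.

3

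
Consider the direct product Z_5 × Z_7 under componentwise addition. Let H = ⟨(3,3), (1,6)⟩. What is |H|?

35

|⟨(3,3)⟩| = 35 and |⟨(1,6)⟩| = 35, so |H| is a multiple of lcm(35, 35) = 35 and divides |G| = 35.
Closing {(3,3), (1,6)} under the group operation gives all of G, so |H| = 35.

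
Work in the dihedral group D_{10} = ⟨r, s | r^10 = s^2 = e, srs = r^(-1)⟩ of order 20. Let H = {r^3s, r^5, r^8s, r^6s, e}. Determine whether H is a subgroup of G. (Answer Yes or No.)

Closure fails: r^5 · r^6s = rs ∉ H. So H is not a subgroup.

No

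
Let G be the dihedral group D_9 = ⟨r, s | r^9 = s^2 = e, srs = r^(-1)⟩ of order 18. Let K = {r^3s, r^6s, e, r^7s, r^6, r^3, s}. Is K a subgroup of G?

|K| = 7 does not divide |G| = 18, so by Lagrange K is not a subgroup.

No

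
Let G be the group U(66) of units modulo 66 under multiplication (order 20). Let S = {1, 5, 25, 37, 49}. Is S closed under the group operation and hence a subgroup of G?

49 ∈ S but its inverse 31 ∉ S, so S is not a subgroup.

No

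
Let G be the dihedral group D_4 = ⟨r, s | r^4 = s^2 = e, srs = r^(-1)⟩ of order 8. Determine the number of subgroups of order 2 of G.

5

|G| = 8 and 2 | 8, so subgroups of order 2 are possible by Lagrange.
The subgroups of order 2 are: {e, r^2}; {e, r^2s}; {e, r^3s}; {e, rs}; … (5 in all).
So G has 5 subgroups of order 2.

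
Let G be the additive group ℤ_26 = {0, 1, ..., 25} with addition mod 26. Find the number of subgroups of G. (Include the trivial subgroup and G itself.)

4

Subgroups of the cyclic group ℤ_26 correspond bijectively to divisors of 26.
Divisors of 26: 1, 2, 13, 26.
So ℤ_26 has 4 subgroups.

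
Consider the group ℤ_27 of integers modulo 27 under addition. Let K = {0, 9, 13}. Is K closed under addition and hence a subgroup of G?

9 ∈ K but its inverse 18 ∉ K, so K is not a subgroup.

No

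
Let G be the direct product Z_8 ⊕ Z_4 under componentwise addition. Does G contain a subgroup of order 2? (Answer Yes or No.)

2 | 32. A subgroup of order 2 is {(0,0), (0,2)}.

Yes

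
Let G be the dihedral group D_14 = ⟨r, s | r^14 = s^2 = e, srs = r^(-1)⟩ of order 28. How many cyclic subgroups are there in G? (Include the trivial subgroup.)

A cyclic subgroup of order d is generated by each of its φ(d) elements of order d, so the cyclic subgroups of order d number (#elements of order d)/φ(d).
Cyclic subgroups by order — order 1: 1; order 2: 15; order 7: 1; order 14: 1.
Total: 18.

18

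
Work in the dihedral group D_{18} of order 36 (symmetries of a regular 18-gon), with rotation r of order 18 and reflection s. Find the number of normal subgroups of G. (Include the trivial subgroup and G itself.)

9

G has 45 subgroups. Checking conjugation-invariance by order — order 1: 1/1 normal; order 2: 1/19 normal; order 3: 1/1 normal; order 4: 0/9 normal; order 6: 1/7 normal; order 9: 1/1 normal; order 12: 0/3 normal; order 18: 3/3 normal; order 36: 1/1 normal.
Total normal subgroups: 9.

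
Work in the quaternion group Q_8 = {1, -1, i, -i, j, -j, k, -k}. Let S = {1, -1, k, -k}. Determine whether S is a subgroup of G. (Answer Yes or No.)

Yes

|S| = 4 divides |G| = 8, consistent with Lagrange.
S contains the identity, every element's inverse is in S, and S is closed under ·: it is a subgroup.
In fact S = ⟨-k⟩.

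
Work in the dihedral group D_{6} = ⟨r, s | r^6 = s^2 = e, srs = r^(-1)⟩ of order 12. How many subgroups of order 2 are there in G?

7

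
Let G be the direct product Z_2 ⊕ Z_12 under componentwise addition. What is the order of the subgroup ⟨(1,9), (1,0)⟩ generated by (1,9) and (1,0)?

8

|⟨(1,9)⟩| = 4 and |⟨(1,0)⟩| = 2, so |H| is a multiple of lcm(4, 2) = 4 and divides |G| = 24.
Closing under the operation: H = {(0,0), (0,3), (0,6), (0,9), (1,0), (1,3), (1,6), (1,9)}, so |H| = 8.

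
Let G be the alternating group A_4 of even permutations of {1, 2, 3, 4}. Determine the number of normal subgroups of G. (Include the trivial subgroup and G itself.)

3

G has 10 subgroups. Checking conjugation-invariance by order — order 1: 1/1 normal; order 2: 0/3 normal; order 3: 0/4 normal; order 4: 1/1 normal; order 12: 1/1 normal.
Total normal subgroups: 3.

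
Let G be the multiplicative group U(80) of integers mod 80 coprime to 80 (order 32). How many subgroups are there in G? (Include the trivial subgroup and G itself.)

|G| = 32, so by Lagrange every subgroup order divides 32. Divisors: 1, 2, 4, 8, 16, 32.
Subgroups by order — order 1: 1; order 2: 7; order 4: 19; order 8: 19; order 16: 7; order 32: 1.
Total: 1 + 7 + 19 + 19 + 7 + 1 = 54.

54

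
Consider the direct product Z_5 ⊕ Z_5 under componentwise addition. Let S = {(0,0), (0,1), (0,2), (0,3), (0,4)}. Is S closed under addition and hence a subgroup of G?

Yes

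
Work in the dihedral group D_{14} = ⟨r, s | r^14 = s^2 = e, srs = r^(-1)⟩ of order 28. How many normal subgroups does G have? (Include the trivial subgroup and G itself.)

G has 28 subgroups. Checking conjugation-invariance by order — order 1: 1/1 normal; order 2: 1/15 normal; order 4: 0/7 normal; order 7: 1/1 normal; order 14: 3/3 normal; order 28: 1/1 normal.
Total normal subgroups: 7.

7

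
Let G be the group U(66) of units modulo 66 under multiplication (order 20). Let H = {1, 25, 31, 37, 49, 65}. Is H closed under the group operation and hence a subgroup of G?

|H| = 6 does not divide |G| = 20, so by Lagrange H is not a subgroup.

No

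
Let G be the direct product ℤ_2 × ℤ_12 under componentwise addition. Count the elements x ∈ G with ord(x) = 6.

An element (a,b) has order lcm(ord(a), ord(b)); count pairs with lcm equal to 6.
Enumerating gives 6 such elements.

6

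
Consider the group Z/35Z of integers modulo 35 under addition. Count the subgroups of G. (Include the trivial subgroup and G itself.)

4

A cyclic group of order 35 has exactly one subgroup for each divisor of 35.
Divisors of 35: 1, 5, 7, 35.
So Z/35Z has 4 subgroups.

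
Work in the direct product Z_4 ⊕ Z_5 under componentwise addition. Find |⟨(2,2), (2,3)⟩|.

|⟨(2,2)⟩| = 10 and |⟨(2,3)⟩| = 10, so |H| is a multiple of lcm(10, 10) = 10 and divides |G| = 20.
Closing under the operation: H = {(0,0), (0,1), (0,2), (0,3), (0,4), (2,0), (2,1), (2,2), (2,3), (2,4)}, so |H| = 10.

10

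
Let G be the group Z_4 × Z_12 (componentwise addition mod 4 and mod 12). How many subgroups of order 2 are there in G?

|G| = 48 and 2 | 48, so subgroups of order 2 are possible by Lagrange.
The subgroups of order 2 are: {(0,0), (0,6)}; {(0,0), (2,0)}; {(0,0), (2,6)}.
So G has 3 subgroups of order 2.

3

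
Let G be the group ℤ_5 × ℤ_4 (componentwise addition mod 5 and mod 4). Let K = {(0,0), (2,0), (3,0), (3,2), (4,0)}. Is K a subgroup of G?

(4,0) ∈ K but its inverse (1,0) ∉ K, so K is not a subgroup.

No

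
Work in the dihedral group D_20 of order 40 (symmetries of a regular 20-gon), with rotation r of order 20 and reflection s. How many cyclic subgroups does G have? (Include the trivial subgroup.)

Each element a generates a cyclic subgroup ⟨a⟩; distinct elements may generate the same one (a cyclic group of order d has φ(d) generators).
Cyclic subgroups by order — order 1: 1; order 2: 21; order 4: 1; order 5: 1; order 10: 1; order 20: 1.
Total: 26.

26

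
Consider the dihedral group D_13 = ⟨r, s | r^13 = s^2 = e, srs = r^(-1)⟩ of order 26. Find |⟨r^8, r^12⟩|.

13

|⟨r^8⟩| = 13 and |⟨r^12⟩| = 13, so |H| is a multiple of lcm(13, 13) = 13 and divides |G| = 26.
Closing under the operation: H = {e, r, r^2, r^3, r^4, r^5, r^6, r^7, r^8, r^9, r^10, r^11, r^12}, so |H| = 13.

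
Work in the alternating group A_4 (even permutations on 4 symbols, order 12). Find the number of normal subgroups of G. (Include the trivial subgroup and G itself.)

G has 10 subgroups. Checking conjugation-invariance by order — order 1: 1/1 normal; order 2: 0/3 normal; order 3: 0/4 normal; order 4: 1/1 normal; order 12: 1/1 normal.
Total normal subgroups: 3.

3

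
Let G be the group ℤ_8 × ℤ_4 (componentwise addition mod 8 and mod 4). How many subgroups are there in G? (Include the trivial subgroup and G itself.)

22

|G| = 32, so by Lagrange every subgroup order divides 32. Divisors: 1, 2, 4, 8, 16, 32.
Subgroups by order — order 1: 1; order 2: 3; order 4: 7; order 8: 7; order 16: 3; order 32: 1.
Total: 1 + 3 + 7 + 7 + 3 + 1 = 22.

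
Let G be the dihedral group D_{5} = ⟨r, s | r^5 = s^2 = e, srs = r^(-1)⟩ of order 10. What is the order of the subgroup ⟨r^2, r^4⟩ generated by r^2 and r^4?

|⟨r^2⟩| = 5 and |⟨r^4⟩| = 5, so |H| is a multiple of lcm(5, 5) = 5 and divides |G| = 10.
Closing under the operation: H = {e, r, r^2, r^3, r^4}, so |H| = 5.

5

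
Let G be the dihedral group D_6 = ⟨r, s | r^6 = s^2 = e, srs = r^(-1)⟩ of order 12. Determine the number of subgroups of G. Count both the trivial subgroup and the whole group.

16

|G| = 12, so by Lagrange every subgroup order divides 12. Divisors: 1, 2, 3, 4, 6, 12.
Subgroups by order — order 1: 1; order 2: 7; order 3: 1; order 4: 3; order 6: 3; order 12: 1.
Total: 1 + 7 + 1 + 3 + 3 + 1 = 16.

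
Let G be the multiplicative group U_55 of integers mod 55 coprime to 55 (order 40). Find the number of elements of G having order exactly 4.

The elements of order 4 are: 12, 23, 32, 43.
That's 4.

4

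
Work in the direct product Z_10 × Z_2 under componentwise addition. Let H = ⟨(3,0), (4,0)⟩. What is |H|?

|⟨(3,0)⟩| = 10 and |⟨(4,0)⟩| = 5, so |H| is a multiple of lcm(10, 5) = 10 and divides |G| = 20.
Closing under the operation: H = {(0,0), (1,0), (2,0), (3,0), (4,0), (5,0), (6,0), (7,0), (8,0), (9,0)}, so |H| = 10.

10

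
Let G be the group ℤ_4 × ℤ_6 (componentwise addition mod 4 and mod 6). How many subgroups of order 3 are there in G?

1

|G| = 24 and 3 | 24, so subgroups of order 3 are possible by Lagrange.
The subgroups of order 3 are: {(0,0), (0,2), (0,4)}.
So G has 1 subgroup of order 3.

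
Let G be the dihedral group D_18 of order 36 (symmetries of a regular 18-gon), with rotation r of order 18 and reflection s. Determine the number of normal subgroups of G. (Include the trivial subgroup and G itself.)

9

G has 45 subgroups. Checking conjugation-invariance by order — order 1: 1/1 normal; order 2: 1/19 normal; order 3: 1/1 normal; order 4: 0/9 normal; order 6: 1/7 normal; order 9: 1/1 normal; order 12: 0/3 normal; order 18: 3/3 normal; order 36: 1/1 normal.
Total normal subgroups: 9.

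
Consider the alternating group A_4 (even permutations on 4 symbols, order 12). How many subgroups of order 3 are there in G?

4

|G| = 12 and 3 | 12, so subgroups of order 3 are possible by Lagrange.
The subgroups of order 3 are: {e, (1 2 3), (1 3 2)}; {e, (1 2 4), (1 4 2)}; {e, (1 3 4), (1 4 3)}; {e, (2 3 4), (2 4 3)}.
So G has 4 subgroups of order 3.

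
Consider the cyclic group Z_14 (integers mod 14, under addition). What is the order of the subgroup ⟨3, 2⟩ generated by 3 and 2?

14

|⟨3⟩| = 14 and |⟨2⟩| = 7, so |H| is a multiple of lcm(14, 7) = 14 and divides |G| = 14.
Closing {3, 2} under the group operation gives all of G, so |H| = 14.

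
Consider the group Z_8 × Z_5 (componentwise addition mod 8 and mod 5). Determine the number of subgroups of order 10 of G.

1

|G| = 40 and 10 | 40, so subgroups of order 10 are possible by Lagrange.
The subgroups of order 10 are: {(0,0), (0,1), (0,2), (0,3), (0,4), (4,0), (4,1), (4,2), (4,3), (4,4)}.
So G has 1 subgroup of order 10.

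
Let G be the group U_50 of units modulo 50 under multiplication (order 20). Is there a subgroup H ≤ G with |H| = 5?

5 | 20. A subgroup of order 5 is {1, 11, 21, 31, 41}.

Yes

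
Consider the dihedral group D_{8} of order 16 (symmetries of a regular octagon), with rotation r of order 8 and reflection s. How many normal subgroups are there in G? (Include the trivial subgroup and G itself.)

G has 19 subgroups. Checking conjugation-invariance by order — order 1: 1/1 normal; order 2: 1/9 normal; order 4: 1/5 normal; order 8: 3/3 normal; order 16: 1/1 normal.
Total normal subgroups: 7.

7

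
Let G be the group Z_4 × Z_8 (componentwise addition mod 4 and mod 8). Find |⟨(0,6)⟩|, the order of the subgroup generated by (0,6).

The order of (0,6) in Z_4 × Z_8 is lcm(ord(0) in Z_4, ord(6) in Z_8).
ord(0) = 1 and ord(6) = 4, so |⟨(0,6)⟩| = lcm(1, 4) = 4.

4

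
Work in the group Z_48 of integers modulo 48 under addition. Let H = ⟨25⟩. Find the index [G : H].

1

|⟨25⟩| = 48 and |G| = 48.
By Lagrange, [G : H] = |G|/|H| = 48/48 = 1.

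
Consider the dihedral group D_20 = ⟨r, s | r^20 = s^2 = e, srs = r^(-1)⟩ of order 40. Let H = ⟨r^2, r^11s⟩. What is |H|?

|⟨r^2⟩| = 10 and |⟨r^11s⟩| = 2, so |H| is a multiple of lcm(10, 2) = 10 and divides |G| = 40.
Closing under the operation: H = {e, r^2, r^4, r^6, r^8, r^10, r^12, r^14, r^16, r^18, rs, r^3s, r^5s, r^7s, r^9s, r^11s, r^13s, r^15s, r^17s, r^19s}, so |H| = 20.

20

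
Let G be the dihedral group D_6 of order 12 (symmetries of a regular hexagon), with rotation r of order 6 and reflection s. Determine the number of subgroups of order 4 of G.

|G| = 12 and 4 | 12, so subgroups of order 4 are possible by Lagrange.
The subgroups of order 4 are: {e, r^3, r^2s, r^5s}; {e, r^3, s, r^3s}; {e, r^3, rs, r^4s}.
So G has 3 subgroups of order 4.

3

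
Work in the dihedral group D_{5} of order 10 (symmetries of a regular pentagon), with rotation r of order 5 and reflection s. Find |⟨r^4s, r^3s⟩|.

|⟨r^4s⟩| = 2 and |⟨r^3s⟩| = 2, so |H| is a multiple of lcm(2, 2) = 2 and divides |G| = 10.
Closing {r^4s, r^3s} under the group operation gives all of G, so |H| = 10.

10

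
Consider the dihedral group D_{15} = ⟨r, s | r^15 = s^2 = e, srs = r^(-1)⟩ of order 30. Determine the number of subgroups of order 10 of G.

3

|G| = 30 and 10 | 30, so subgroups of order 10 are possible by Lagrange.
The subgroups of order 10 are: {e, r^3, r^6, r^9, r^12, rs, r^4s, r^7s, r^10s, r^13s}; {e, r^3, r^6, r^9, r^12, r^2s, r^5s, r^8s, r^11s, r^14s}; {e, r^3, r^6, r^9, r^12, s, r^3s, r^6s, r^9s, r^12s}.
So G has 3 subgroups of order 10.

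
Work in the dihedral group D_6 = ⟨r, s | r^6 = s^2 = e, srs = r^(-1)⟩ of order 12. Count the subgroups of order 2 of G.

|G| = 12 and 2 | 12, so subgroups of order 2 are possible by Lagrange.
The subgroups of order 2 are: {e, r^2s}; {e, r^3}; {e, r^3s}; {e, r^4s}; … (7 in all).
So G has 7 subgroups of order 2.

7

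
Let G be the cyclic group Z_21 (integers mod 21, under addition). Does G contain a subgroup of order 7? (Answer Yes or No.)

Yes

7 | 21. A subgroup of order 7 is {0, 3, 6, 9, 12, 15, 18}.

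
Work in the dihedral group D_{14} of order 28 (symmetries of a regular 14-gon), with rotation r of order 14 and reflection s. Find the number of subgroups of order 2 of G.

15

|G| = 28 and 2 | 28, so subgroups of order 2 are possible by Lagrange.
The subgroups of order 2 are: {e, r^10s}; {e, r^11s}; {e, r^12s}; {e, r^13s}; … (15 in all).
So G has 15 subgroups of order 2.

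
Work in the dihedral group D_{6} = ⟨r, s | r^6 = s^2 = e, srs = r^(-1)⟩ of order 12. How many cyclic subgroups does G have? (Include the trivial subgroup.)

10

Group the elements of G by the cyclic subgroup they generate; each cyclic subgroup of order d accounts for φ(d) elements.
Cyclic subgroups by order — order 1: 1; order 2: 7; order 3: 1; order 6: 1.
Total: 10.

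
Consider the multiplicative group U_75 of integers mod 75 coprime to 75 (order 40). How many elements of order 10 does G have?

Enumerating element orders in G gives 12 elements of order 10.

12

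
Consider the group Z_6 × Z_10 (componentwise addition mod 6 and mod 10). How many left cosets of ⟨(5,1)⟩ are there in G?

|⟨(5,1)⟩| = 30 and |G| = 60.
By Lagrange, [G : H] = |G|/|H| = 60/30 = 2.

2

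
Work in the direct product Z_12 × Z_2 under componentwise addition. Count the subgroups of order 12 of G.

3

|G| = 24 and 12 | 24, so subgroups of order 12 are possible by Lagrange.
The subgroups of order 12 are: {(0,0), (0,1), (2,0), (2,1), (4,0), (4,1), (6,0), (6,1), (8,0), (8,1), (10,0), (10,1)}; {(0,0), (1,0), (2,0), (3,0), (4,0), (5,0), (6,0), (7,0), (8,0), (9,0), (10,0), (11,0)}; {(0,0), (1,1), (2,0), (3,1), (4,0), (5,1), (6,0), (7,1), (8,0), (9,1), (10,0), (11,1)}.
So G has 3 subgroups of order 12.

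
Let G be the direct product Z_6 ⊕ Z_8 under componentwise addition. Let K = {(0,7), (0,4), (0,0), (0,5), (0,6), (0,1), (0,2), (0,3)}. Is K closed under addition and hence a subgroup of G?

|K| = 8 divides |G| = 48, consistent with Lagrange.
K contains the identity, every element's inverse is in K, and K is closed under +: it is a subgroup.
In fact K = ⟨(0,1)⟩.

Yes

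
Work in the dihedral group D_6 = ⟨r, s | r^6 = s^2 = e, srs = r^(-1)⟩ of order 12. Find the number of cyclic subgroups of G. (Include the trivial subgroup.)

Each element a generates a cyclic subgroup ⟨a⟩; distinct elements may generate the same one (a cyclic group of order d has φ(d) generators).
Cyclic subgroups by order — order 1: 1; order 2: 7; order 3: 1; order 6: 1.
Total: 10.

10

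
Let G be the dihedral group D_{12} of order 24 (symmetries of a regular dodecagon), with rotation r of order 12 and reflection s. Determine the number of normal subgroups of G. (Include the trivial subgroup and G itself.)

9

G has 34 subgroups. Checking conjugation-invariance by order — order 1: 1/1 normal; order 2: 1/13 normal; order 3: 1/1 normal; order 4: 1/7 normal; order 6: 1/5 normal; order 8: 0/3 normal; order 12: 3/3 normal; order 24: 1/1 normal.
Total normal subgroups: 9.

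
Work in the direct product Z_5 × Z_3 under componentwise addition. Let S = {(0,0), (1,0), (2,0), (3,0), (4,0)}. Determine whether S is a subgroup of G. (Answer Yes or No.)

Yes

|S| = 5 divides |G| = 15, consistent with Lagrange.
S contains the identity, every element's inverse is in S, and S is closed under +: it is a subgroup.
In fact S = ⟨(4,0)⟩.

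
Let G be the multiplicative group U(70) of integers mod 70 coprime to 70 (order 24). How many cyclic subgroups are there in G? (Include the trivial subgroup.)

Group the elements of G by the cyclic subgroup they generate; each cyclic subgroup of order d accounts for φ(d) elements.
Cyclic subgroups by order — order 1: 1; order 2: 3; order 3: 1; order 4: 2; order 6: 3; order 12: 2.
Total: 12.

12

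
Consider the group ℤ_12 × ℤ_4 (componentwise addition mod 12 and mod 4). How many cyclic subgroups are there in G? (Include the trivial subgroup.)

20

A cyclic subgroup of order d is generated by each of its φ(d) elements of order d, so the cyclic subgroups of order d number (#elements of order d)/φ(d).
Cyclic subgroups by order — order 1: 1; order 2: 3; order 3: 1; order 4: 6; order 6: 3; order 12: 6.
Total: 20.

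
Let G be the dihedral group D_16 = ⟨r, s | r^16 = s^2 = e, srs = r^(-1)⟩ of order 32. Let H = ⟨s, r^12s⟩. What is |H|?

|⟨s⟩| = 2 and |⟨r^12s⟩| = 2, so |H| is a multiple of lcm(2, 2) = 2 and divides |G| = 32.
Closing under the operation: H = {e, r^4, r^8, r^12, s, r^4s, r^8s, r^12s}, so |H| = 8.

8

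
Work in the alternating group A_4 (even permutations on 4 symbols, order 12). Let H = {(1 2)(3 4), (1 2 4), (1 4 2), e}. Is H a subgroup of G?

No

Closure fails: (1 2)(3 4) ∘ (1 2 4) = (2 3 4) ∉ H. So H is not a subgroup.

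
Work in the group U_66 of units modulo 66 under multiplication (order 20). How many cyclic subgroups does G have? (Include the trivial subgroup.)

8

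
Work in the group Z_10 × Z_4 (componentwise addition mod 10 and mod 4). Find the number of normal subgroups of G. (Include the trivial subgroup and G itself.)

G is abelian, so every subgroup is normal.
G has 16 subgroups in total, hence 16 normal subgroups.

16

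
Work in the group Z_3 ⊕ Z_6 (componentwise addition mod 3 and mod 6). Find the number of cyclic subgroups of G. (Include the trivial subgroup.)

10

Group the elements of G by the cyclic subgroup they generate; each cyclic subgroup of order d accounts for φ(d) elements.
Cyclic subgroups by order — order 1: 1; order 2: 1; order 3: 4; order 6: 4.
Total: 10.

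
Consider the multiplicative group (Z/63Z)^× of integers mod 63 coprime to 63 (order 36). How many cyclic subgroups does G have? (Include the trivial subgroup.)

20

Group the elements of G by the cyclic subgroup they generate; each cyclic subgroup of order d accounts for φ(d) elements.
Cyclic subgroups by order — order 1: 1; order 2: 3; order 3: 4; order 6: 12.
Total: 20.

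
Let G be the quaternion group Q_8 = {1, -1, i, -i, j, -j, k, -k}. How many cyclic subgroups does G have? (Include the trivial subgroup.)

A cyclic subgroup of order d is generated by each of its φ(d) elements of order d, so the cyclic subgroups of order d number (#elements of order d)/φ(d).
Cyclic subgroups by order — order 1: 1; order 2: 1; order 4: 3.
Total: 5.

5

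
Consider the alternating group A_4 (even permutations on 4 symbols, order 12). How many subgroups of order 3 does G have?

|G| = 12 and 3 | 12, so subgroups of order 3 are possible by Lagrange.
The subgroups of order 3 are: {e, (1 2 3), (1 3 2)}; {e, (1 2 4), (1 4 2)}; {e, (1 3 4), (1 4 3)}; {e, (2 3 4), (2 4 3)}.
So G has 4 subgroups of order 3.

4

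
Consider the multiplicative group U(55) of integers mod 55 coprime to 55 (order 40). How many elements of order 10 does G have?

12

Enumerating element orders in G gives 12 elements of order 10.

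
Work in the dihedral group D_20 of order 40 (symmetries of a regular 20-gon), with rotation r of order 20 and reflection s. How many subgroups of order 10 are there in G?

5

|G| = 40 and 10 | 40, so subgroups of order 10 are possible by Lagrange.
The subgroups of order 10 are: {e, r^2, r^4, r^6, r^8, r^10, r^12, r^14, r^16, r^18}; {e, r^4, r^8, r^12, r^16, r^2s, r^6s, r^10s, r^14s, r^18s}; {e, r^4, r^8, r^12, r^16, r^3s, r^7s, r^11s, r^15s, r^19s}; {e, r^4, r^8, r^12, r^16, s, r^4s, r^8s, r^12s, r^16s}; … (5 in all).
So G has 5 subgroups of order 10.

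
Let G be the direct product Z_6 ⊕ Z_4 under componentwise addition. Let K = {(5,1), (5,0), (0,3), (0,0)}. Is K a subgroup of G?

No

(0,3) ∈ K but its inverse (0,1) ∉ K, so K is not a subgroup.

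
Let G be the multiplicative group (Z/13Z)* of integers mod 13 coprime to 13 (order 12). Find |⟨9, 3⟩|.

3

|⟨9⟩| = 3 and |⟨3⟩| = 3, so |H| is a multiple of lcm(3, 3) = 3 and divides |G| = 12.
Closing under the operation: H = {1, 3, 9}, so |H| = 3.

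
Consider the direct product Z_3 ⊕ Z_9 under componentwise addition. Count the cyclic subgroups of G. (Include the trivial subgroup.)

8

Each element a generates a cyclic subgroup ⟨a⟩; distinct elements may generate the same one (a cyclic group of order d has φ(d) generators).
Cyclic subgroups by order — order 1: 1; order 3: 4; order 9: 3.
Total: 8.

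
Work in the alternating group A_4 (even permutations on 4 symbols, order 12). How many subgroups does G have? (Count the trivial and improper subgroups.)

|G| = 12, so by Lagrange every subgroup order divides 12. Divisors: 1, 2, 3, 4, 6, 12.
Subgroups by order — order 1: 1; order 2: 3; order 3: 4; order 4: 1; order 6: 0; order 12: 1.
Total: 1 + 3 + 4 + 1 + 0 + 1 = 10.

10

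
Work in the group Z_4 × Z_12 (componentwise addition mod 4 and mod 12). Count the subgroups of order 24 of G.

3

|G| = 48 and 24 | 48, so subgroups of order 24 are possible by Lagrange.
The subgroups of order 24 are: {(0,0), (0,1), (0,2), (0,3), (0,4), (0,5), (0,6), (0,7), (0,8), (0,9), (0,10), (0,11), (2,0), (2,1), (2,2), (2,3), (2,4), (2,5), (2,6), (2,7), (2,8), (2,9), (2,10), (2,11)}; {(0,0), (0,2), (0,4), (0,6), (0,8), (0,10), (1,0), (1,2), (1,4), (1,6), (1,8), (1,10), (2,0), (2,2), (2,4), (2,6), (2,8), (2,10), (3,0), (3,2), (3,4), (3,6), (3,8), (3,10)}; {(0,0), (0,2), (0,4), (0,6), (0,8), (0,10), (1,1), (1,3), (1,5), (1,7), (1,9), (1,11), (2,0), (2,2), (2,4), (2,6), (2,8), (2,10), (3,1), (3,3), (3,5), (3,7), (3,9), (3,11)}.
So G has 3 subgroups of order 24.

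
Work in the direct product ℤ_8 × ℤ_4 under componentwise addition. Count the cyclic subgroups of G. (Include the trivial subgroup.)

14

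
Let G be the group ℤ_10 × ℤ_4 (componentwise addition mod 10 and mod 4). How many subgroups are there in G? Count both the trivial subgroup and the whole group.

16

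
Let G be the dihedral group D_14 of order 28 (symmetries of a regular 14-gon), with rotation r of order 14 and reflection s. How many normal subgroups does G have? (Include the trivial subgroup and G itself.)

7

G has 28 subgroups. Checking conjugation-invariance by order — order 1: 1/1 normal; order 2: 1/15 normal; order 4: 0/7 normal; order 7: 1/1 normal; order 14: 3/3 normal; order 28: 1/1 normal.
Total normal subgroups: 7.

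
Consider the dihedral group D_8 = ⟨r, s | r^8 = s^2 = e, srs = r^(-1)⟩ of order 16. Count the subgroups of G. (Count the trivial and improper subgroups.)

19

|G| = 16, so by Lagrange every subgroup order divides 16. Divisors: 1, 2, 4, 8, 16.
Subgroups by order — order 1: 1; order 2: 9; order 4: 5; order 8: 3; order 16: 1.
Total: 1 + 9 + 5 + 3 + 1 = 19.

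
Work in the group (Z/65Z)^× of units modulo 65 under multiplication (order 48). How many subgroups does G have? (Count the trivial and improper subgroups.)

30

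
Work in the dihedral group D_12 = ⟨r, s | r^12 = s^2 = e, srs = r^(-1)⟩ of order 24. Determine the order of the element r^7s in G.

Computing powers of r^7s: the smallest k with (r^7s)^k = e is k = 2.

2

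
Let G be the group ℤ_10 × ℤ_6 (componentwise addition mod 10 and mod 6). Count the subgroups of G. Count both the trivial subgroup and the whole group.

|G| = 60, so by Lagrange every subgroup order divides 60. Divisors: 1, 2, 3, 4, 5, 6, 10, 12, 15, 20, 30, 60.
Subgroups by order — order 1: 1; order 2: 3; order 3: 1; order 4: 1; order 5: 1; order 6: 3; order 10: 3; order 12: 1; order 15: 1; order 20: 1; order 30: 3; order 60: 1.
Total: 1 + 3 + 1 + 1 + 1 + 3 + 3 + 1 + 1 + 1 + 3 + 1 = 20.

20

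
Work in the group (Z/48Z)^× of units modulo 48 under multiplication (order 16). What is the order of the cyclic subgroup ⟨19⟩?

4

Compute successive powers of 19 mod 48: 19, 25, 43, 1; 19^4 ≡ 1 (mod 48).
So |⟨19⟩| = 4.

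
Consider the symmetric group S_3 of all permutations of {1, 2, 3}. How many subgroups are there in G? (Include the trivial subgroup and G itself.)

6

|G| = 6, so by Lagrange every subgroup order divides 6. Divisors: 1, 2, 3, 6.
Subgroups by order — order 1: 1; order 2: 3; order 3: 1; order 6: 1.
Total: 1 + 3 + 1 + 1 = 6.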